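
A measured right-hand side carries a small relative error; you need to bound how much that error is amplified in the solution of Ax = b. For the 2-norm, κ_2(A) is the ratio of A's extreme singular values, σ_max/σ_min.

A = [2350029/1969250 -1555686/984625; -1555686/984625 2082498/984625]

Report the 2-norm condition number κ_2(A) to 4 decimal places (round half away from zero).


393.8500

form AᵀA = [608130880929/155117822500 -202706663643/38779455625; -202706663643/38779455625 270278274024/38779455625] with trace 67569759081/6204712900 and determinant 1185921/1551178225
λ_max, λ_min = (67569759081/6204712900 ± √4565554609475148670161/38498462171426410000)/2 = 1089/100, 4356/62047129
κ_2(A) = √(λ_max/λ_min) = √((1089/100) / (4356/62047129)) = 393.8500


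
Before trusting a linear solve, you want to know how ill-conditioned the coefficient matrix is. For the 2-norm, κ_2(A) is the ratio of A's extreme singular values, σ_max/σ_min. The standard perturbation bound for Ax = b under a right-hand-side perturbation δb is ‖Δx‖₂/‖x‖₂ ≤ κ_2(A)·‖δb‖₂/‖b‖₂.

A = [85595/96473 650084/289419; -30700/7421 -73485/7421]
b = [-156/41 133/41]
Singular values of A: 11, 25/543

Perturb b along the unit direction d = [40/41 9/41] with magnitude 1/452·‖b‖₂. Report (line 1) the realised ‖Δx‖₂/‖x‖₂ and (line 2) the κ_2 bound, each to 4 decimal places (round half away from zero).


largest singular value 11, smallest 25/543
κ_2(A) = 11 / (25/543) = 238.9200
bound on ‖Δx‖/‖x‖: κ·ε = 238.9200·1/452 = 0.5286
solve Ax = b  →  x = [60.0078 -25.3972]
‖b‖₂ = 5.0000 and ‖x‖₂ = 65.1610
Δx = A⁻¹·δb where δb = 1/452·5.0000·d; ‖Δx‖ = 0.2403
relative error = 0.0037
so the bound overstates the realised error by a factor of ≈ 143.3542 (computed from the unrounded values)

0.0037
0.5286


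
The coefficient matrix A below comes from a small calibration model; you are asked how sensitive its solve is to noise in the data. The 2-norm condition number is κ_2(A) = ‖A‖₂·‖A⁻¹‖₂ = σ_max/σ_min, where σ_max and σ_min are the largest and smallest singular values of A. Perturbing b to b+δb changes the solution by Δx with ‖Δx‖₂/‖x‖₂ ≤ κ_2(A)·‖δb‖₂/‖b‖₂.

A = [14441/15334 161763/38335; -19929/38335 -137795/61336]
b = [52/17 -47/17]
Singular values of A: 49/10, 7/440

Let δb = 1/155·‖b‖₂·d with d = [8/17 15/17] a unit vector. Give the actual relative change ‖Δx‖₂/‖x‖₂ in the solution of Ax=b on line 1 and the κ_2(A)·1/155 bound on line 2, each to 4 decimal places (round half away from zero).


largest singular value 49/10, smallest 7/440
κ = σ_max/σ_min = (49/10)/(7/440) = 308.0000
bound on ‖Δx‖/‖x‖: κ·ε = 308.0000·1/155 = 1.9871
solve Ax = b  →  x = [61.5032 -13.0015]
‖b‖₂ = 4.1231 and ‖x‖₂ = 62.8624
δb = ε·‖b‖·d = [0.0125 0.0235]; solving A·Δx = δb gives ‖Δx‖ = 1.6720
relative error = 0.0266
so the bound overstates the realised error by a factor of ≈ 74.7073 (computed from the unrounded values)

0.0266
1.9871


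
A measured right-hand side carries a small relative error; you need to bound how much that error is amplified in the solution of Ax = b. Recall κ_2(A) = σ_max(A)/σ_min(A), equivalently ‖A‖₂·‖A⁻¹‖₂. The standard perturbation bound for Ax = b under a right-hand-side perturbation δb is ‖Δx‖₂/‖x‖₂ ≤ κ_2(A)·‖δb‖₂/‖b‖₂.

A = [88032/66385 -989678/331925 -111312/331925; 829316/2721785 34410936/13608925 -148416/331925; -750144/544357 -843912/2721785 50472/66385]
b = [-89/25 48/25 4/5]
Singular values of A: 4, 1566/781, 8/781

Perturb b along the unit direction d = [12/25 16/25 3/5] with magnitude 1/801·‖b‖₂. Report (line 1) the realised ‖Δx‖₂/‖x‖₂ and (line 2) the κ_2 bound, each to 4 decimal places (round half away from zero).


0.4497
0.4875

σ_max = 4, σ_min = 8/781
κ_2(A) = 4 / (8/781) = 390.5000
κ_2(A)·‖δb‖/‖b‖ = 0.4875
solve Ax = b  →  x = [-0.6488 0.8790 0.2347]
‖b‖ = 4.1231, ‖x‖ = 1.1175
Δx = A⁻¹·δb where δb = 1/801·4.1231·d; ‖Δx‖ = 0.5025
dividing the unrounded norms, ‖Δx‖/‖x‖ = 0.4497
so the bound overstates the realised error by a factor of ≈ 1.0841 (computed from the unrounded values)


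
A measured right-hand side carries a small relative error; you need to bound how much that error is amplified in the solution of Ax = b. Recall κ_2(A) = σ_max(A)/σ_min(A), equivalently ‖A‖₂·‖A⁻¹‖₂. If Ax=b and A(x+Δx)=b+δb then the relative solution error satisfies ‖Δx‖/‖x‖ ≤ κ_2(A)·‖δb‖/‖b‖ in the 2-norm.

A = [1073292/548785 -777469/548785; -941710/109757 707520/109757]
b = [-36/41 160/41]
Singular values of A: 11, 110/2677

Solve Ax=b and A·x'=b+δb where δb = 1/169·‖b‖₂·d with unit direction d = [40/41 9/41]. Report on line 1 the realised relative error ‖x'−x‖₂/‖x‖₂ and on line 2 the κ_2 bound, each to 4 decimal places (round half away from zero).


1.5840
1.5840

from the listed singular values, σ₁ = 11, σ_n = 110/2677
κ_2(A) = 11 / (110/2677) = 267.7000
worst-case relative error ≤ 267.7000 × 1/169 = 1.5840
solve Ax = b  →  x = [-0.2909 0.2182]
‖b‖₂ = 4.0000 and ‖x‖₂ = 0.3636
δb = ε·‖b‖·d = [0.0231 0.0052]; solving A·Δx = δb gives ‖Δx‖ = 0.5760
relative error = 1.5840
tightness: 1.5840 against a bound of 1.5840; the bound is attained (ratio 1)


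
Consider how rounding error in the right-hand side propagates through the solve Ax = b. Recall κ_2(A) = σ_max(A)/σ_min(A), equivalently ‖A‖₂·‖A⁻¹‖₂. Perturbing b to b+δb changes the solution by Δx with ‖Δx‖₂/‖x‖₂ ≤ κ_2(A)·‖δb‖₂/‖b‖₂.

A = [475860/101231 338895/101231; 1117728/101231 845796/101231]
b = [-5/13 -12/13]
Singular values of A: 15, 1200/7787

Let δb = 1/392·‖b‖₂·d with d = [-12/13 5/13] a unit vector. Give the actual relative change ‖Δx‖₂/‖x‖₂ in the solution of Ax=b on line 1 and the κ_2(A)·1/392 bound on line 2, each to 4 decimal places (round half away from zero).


0.2483
0.2483

from the listed singular values, σ₁ = 15, σ_n = 1200/7787
condition number: 15 ÷ (1200/7787) = 97.3375
κ_2(A)·‖δb‖/‖b‖ = 0.2483
solve Ax = b  →  x = [-0.0533 -0.0400]
‖b‖ = 1.0000, ‖x‖ = 0.0667
with δb = [-0.0024 0.0010], A·Δx = δb → ‖Δx‖ = 0.0166
realised ‖Δx‖/‖x‖ = 0.2483
so the bound is sharp here: realised error equals the bound


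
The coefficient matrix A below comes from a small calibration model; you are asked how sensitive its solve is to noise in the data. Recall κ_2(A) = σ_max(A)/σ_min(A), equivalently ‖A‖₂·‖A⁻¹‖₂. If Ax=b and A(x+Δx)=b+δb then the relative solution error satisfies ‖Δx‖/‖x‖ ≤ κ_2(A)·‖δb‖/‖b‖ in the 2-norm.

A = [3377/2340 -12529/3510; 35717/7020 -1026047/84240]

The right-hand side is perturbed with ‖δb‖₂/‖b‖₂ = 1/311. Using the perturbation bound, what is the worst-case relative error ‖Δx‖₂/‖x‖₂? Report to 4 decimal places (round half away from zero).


AᵀA = [2120525/75816 -122134375/1819584; -122134375/1819584 3517509325/21835008]; tr = 317555425/1679616, det = 9150625/26873856
eigenvalues of AᵀA: λ = (tr ± √(tr²−4·det))/2 = 3025/16, 3025/1679616
σ_max=√(3025/16)=(55/4), σ_min=√(3025/1679616)=(55/1296) → κ = 324.0000
κ_2(A)·‖δb‖/‖b‖ = 1.0418

1.0418


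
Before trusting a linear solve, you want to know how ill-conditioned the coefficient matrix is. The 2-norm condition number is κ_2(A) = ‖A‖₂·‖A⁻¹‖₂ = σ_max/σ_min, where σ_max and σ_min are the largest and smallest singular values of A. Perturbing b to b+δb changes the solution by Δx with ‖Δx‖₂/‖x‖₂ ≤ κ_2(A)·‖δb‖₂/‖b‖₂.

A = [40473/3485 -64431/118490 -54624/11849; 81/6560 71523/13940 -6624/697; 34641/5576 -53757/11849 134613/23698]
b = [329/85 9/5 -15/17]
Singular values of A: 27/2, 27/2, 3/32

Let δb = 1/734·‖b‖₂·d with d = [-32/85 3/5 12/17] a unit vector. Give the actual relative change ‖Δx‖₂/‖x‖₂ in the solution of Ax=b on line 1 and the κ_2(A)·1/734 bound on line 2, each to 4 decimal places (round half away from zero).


σ_max = 27/2, σ_min = 3/32
condition number: (27/2) ÷ (3/32) = 144.0000
perturbation bound = 144.0000·1/734 = 0.1962
solve Ax = b  →  x = [-2.1247 -9.1207 -5.1162]
‖b‖ = 4.3589, ‖x‖ = 10.6713
Δx = A⁻¹·δb where δb = 1/734·4.3589·d; ‖Δx‖ = 0.0633
realised ‖Δx‖/‖x‖ = 0.0059
realised/bound (from unrounded values) ≈ 0.0303

0.0059
0.1962


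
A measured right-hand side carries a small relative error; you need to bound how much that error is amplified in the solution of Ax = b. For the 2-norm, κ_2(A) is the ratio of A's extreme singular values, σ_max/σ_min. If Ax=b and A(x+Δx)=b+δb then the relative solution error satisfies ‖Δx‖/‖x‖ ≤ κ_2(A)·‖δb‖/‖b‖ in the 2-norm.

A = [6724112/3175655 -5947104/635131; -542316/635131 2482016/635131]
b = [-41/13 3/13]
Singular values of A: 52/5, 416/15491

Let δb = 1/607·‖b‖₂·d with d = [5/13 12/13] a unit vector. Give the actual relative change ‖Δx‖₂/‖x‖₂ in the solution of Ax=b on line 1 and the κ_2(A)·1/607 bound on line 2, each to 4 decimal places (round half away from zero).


0.0052
0.6380

σ_max = 52/5, σ_min = 416/15491
κ = σ_max/σ_min = (52/5)/(416/15491) = 387.2750
bound on ‖Δx‖/‖x‖: κ·ε = 387.2750·1/607 = 0.6380
solve Ax = b  →  x = [-36.3931 -7.8928]
‖b‖ = 3.1623, ‖x‖ = 37.2391
with δb = [0.0020 0.0048], A·Δx = δb → ‖Δx‖ = 0.1940
relative error = 0.0052
tightness: 0.0052 against a bound of 0.6380 (unrounded ratio ≈ 0.0082)


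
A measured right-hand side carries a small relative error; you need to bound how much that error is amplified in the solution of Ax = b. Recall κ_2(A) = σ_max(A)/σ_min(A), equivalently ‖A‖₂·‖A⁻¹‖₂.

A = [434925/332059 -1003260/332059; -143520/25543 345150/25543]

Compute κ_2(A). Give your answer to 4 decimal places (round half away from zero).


form AᵀA = [2183355225/65593801 -5239687500/65593801; -5239687500/65593801 12575402100/65593801] with trace 87329925/388129 and determinant 202500/388129
eigenvalues of AᵀA: λ = (tr ± √(tr²−4·det))/2 = 225, 900/388129
σ_max=√225=15, σ_min=√(900/388129)=(30/623) → κ = 311.5000

311.5000


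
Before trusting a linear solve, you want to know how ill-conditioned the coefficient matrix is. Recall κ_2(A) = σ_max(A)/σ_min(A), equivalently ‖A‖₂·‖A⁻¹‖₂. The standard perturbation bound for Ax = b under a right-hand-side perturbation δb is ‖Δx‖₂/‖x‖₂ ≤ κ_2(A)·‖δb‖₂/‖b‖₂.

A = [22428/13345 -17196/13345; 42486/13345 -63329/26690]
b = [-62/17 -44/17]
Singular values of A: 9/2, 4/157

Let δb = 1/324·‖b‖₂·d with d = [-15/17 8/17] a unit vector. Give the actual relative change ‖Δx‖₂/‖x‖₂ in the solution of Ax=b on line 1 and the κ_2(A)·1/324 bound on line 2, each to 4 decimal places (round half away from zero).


0.0069
0.5451

largest singular value 9/2, smallest 4/157
κ_2(A) = (9/2) / (4/157) = 176.6250
κ_2(A)·‖δb‖/‖b‖ = 0.5451
solve Ax = b  →  x = [46.3889 63.3333]
2-norm of b is 4.4721; of x, 78.5050
with δb = [-0.0122 0.0065], A·Δx = δb → ‖Δx‖ = 0.5418
realised ‖Δx‖/‖x‖ = 0.0069
so the bound overstates the realised error by a factor of ≈ 78.9942 (computed from the unrounded values)


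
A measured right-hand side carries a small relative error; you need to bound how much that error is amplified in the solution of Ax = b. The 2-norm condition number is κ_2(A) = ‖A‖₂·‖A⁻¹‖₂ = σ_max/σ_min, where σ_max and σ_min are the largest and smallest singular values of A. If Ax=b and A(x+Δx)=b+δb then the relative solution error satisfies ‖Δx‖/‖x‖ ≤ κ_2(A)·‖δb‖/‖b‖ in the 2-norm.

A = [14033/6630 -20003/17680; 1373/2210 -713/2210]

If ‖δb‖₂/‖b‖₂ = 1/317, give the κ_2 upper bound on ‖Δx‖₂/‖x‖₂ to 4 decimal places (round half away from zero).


AᵀA = [4277825/879138 -12167875/4688736; -12167875/4688736 17306225/12503296]; tr = 2433625/389376, det = 625/1557504
λ_max, λ_min = (2433625/389376 ± √5922287280625/151613669376)/2 = 25/4, 25/389376
σ_max=√(25/4)=(5/2), σ_min=√(25/389376)=(5/624) → κ = 312.0000
κ_2(A)·‖δb‖/‖b‖ = 0.9842

0.9842


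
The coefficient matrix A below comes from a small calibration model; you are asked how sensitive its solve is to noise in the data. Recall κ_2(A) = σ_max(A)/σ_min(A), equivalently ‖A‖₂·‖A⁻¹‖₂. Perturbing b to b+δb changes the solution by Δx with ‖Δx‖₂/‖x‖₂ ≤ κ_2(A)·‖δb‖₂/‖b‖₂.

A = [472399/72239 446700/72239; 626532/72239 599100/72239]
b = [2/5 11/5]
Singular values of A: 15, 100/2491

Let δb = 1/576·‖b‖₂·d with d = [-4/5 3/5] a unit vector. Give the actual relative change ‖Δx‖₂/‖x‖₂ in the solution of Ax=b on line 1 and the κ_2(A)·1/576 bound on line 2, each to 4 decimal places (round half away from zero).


0.0039
0.6487

largest singular value 15, smallest 100/2491
κ_2(A) = 15 / (100/2491) = 373.6500
worst-case relative error ≤ 373.6500 × 1/576 = 0.6487
solve Ax = b  →  x = [-17.0828 18.1302]
‖b‖ = 2.2361, ‖x‖ = 24.9104
with δb = [-0.0031 0.0023], A·Δx = δb → ‖Δx‖ = 0.0967
relative error = 0.0039
realised/bound (from unrounded values) ≈ 0.0060


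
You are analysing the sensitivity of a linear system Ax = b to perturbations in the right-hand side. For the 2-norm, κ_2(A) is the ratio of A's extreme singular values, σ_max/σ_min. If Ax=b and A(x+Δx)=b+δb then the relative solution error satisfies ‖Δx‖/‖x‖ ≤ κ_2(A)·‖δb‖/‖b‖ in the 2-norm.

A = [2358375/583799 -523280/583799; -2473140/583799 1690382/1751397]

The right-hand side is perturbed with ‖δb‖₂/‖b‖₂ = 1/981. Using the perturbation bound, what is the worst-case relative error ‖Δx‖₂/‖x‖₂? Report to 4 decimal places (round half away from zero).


0.3604

form AᵀA = [13886271225/405257161 -3124384760/405257161; -3124384760/405257161 6327929764/3647314449] with trace 78110869/2169729 and determinant 2500/241081
char-poly roots: 36 and 625/2169729
κ = σ_max/σ_min = 6/(25/1473) = 353.5200
κ_2(A)·‖δb‖/‖b‖ = 0.3604


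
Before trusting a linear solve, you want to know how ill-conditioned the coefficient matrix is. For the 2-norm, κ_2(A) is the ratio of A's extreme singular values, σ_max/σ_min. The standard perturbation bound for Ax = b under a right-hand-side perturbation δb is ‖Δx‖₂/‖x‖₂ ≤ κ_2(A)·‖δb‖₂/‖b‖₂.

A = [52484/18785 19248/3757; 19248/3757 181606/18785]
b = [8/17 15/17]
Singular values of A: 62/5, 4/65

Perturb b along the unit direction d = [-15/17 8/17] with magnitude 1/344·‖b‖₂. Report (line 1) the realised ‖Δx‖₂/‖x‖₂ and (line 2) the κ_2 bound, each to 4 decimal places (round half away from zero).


0.5858
0.5858

from the listed singular values, σ₁ = 62/5, σ_n = 4/65
κ_2(A) = (62/5) / (4/65) = 201.5000
worst-case relative error ≤ 201.5000 × 1/344 = 0.5858
solve Ax = b  →  x = [0.0380 0.0712]
‖b‖₂ = 1.0000 and ‖x‖₂ = 0.0806
with δb = [-0.0026 0.0014], A·Δx = δb → ‖Δx‖ = 0.0472
realised ‖Δx‖/‖x‖ = 0.5858
realised/bound = 1 exactly: the bound is attained for this b and d


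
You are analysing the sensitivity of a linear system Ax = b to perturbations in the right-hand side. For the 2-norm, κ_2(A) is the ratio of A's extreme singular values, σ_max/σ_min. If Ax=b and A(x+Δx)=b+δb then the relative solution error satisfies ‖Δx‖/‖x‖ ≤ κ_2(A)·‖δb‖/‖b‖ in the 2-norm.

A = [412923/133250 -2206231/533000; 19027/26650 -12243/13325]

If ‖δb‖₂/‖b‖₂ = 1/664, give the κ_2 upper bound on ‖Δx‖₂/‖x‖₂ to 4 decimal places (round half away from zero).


0.3916

form AᵀA = [53407517/5281250 -569656773/42250000; -569656773/42250000 3038239681/169000000] with trace 189891209/6760000 and determinant 7890481/676000000
eigenvalues of AᵀA: λ = (tr ± √(tr²−4·det))/2 = 2809/100, 2809/6760000
κ_2(A) = √(λ_max/λ_min) = √((2809/100) / (2809/6760000)) = 260.0000
κ_2(A)·‖δb‖/‖b‖ = 0.3916


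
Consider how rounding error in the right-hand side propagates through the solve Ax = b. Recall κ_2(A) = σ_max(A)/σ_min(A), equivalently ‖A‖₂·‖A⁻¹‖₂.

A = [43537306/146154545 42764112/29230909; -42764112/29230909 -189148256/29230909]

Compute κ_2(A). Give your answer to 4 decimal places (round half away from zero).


217.3625

AᵀA = [28325240269156/12707406915025 25166936496672/2541481383005; 25166936496672/2541481383005 22371107687680/508296276601]; tr = 349555581476/7559433025, det = 342102016/7559433025
solving λ² − 349555581476/7559433025·λ + 342102016/7559433025 = 0 gives λ = 1156/25, 295936/302377321
so κ_2 = √((1156/25) / (295936/302377321)) = 217.3625


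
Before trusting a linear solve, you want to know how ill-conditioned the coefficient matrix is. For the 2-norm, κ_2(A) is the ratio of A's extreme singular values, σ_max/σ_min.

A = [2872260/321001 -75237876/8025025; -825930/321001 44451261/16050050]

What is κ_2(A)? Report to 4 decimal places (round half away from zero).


276.7250

AᵀA = [8932037872500/103041642001 -9378382268745/103041642001; -9378382268745/103041642001 39390186471129/412166568004]; tr = 89320259169/490091044, det = 53144100/122522761
solving λ² − 89320259169/490091044·λ + 53144100/122522761 = 0 gives λ = 729/4, 291600/122522761
κ_2(A) = √(λ_max/λ_min) = √((729/4) / (291600/122522761)) = 276.7250


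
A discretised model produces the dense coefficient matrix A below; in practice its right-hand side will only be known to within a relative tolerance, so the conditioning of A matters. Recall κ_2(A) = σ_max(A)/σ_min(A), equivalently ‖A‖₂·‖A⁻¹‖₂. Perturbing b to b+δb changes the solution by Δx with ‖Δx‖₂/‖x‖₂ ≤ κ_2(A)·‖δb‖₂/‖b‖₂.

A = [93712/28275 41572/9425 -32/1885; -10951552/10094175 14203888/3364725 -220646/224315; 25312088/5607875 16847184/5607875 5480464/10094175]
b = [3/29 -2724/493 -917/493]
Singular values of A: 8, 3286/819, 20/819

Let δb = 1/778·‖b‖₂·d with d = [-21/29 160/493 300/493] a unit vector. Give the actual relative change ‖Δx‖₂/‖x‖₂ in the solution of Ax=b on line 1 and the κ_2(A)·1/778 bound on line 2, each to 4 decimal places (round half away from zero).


largest singular value 8, smallest 20/819
κ = σ_max/σ_min = 8/(20/819) = 327.6000
perturbation bound = 327.6000·1/778 = 0.4211
solve Ax = b  →  x = [28.0591 -21.5130 -117.6569]
‖b‖ = 5.8310, ‖x‖ = 122.8546
δb = ε·‖b‖·d = [-0.0054 0.0024 0.0046]; solving A·Δx = δb gives ‖Δx‖ = 0.3069
dividing the unrounded norms, ‖Δx‖/‖x‖ = 0.0025
tightness: 0.0025 against a bound of 0.4211 (unrounded ratio ≈ 0.0059)

0.0025
0.4211


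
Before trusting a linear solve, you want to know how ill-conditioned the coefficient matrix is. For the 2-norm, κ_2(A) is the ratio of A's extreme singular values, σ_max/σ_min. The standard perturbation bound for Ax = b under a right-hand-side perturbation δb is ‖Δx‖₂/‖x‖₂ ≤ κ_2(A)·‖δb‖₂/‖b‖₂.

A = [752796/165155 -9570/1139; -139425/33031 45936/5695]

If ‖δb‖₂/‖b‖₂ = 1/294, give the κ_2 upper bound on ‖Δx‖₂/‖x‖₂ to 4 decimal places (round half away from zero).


0.4558

AᵀA = [1251706401/32433025 -93854376/1297321; -93854376/1297321 4399738596/32433025]; tr = 19555173/112225, det = 4743684/2805625
λ_max, λ_min = (19555173/112225 ± √15292784538801/503778025)/2 = 4356/25, 1089/112225
so κ_2 = √((4356/25) / (1089/112225)) = 134.0000
perturbation bound = 134.0000·1/294 = 0.4558


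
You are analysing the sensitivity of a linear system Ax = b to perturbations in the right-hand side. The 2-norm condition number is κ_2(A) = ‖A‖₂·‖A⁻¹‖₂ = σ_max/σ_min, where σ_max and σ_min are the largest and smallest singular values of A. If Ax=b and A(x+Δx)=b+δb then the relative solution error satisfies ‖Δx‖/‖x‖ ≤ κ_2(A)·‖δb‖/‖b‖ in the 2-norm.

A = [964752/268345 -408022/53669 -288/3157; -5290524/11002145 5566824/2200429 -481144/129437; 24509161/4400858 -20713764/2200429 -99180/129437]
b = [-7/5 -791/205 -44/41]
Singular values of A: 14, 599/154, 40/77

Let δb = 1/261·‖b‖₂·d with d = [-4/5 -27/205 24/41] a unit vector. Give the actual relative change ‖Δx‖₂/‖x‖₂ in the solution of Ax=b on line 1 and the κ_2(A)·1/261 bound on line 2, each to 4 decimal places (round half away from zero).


0.0143
0.1033

from the listed singular values, σ₁ = 14, σ_n = 40/77
κ = σ_max/σ_min = 14/(40/77) = 26.9500
perturbation bound = 26.9500·1/261 = 0.1033
solve Ax = b  →  x = [1.4243 0.8406 1.4259]
2-norm of b is 4.2426; of x, 2.1836
δb = ε·‖b‖·d = [-0.0130 -0.0021 0.0095]; solving A·Δx = δb gives ‖Δx‖ = 0.0313
realised ‖Δx‖/‖x‖ = 0.0143
tightness: 0.0143 against a bound of 0.1033 (unrounded ratio ≈ 0.1388)


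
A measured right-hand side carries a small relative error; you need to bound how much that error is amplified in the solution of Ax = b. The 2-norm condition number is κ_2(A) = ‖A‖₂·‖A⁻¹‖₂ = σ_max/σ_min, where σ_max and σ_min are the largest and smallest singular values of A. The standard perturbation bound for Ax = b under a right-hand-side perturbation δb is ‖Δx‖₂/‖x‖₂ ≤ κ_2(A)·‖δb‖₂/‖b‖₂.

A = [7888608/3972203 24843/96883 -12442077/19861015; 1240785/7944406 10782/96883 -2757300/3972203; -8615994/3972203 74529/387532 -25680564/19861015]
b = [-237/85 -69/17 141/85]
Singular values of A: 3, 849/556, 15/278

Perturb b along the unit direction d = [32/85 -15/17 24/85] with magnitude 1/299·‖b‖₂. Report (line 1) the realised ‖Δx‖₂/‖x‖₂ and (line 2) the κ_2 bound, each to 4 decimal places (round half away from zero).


largest singular value 3, smallest 15/278
κ_2(A) = 3 / (15/278) = 55.6000
worst-case relative error ≤ 55.6000 × 1/299 = 0.1860
solve Ax = b  →  x = [-4.0755 53.8126 13.5577]
‖b‖₂ = 5.1962 and ‖x‖₂ = 55.6437
re-solving with b+δb shifts x by Δx of norm 0.3221
realised ‖Δx‖/‖x‖ = 0.0058
so the bound overstates the realised error by a factor of ≈ 32.1259 (computed from the unrounded values)

0.0058
0.1860


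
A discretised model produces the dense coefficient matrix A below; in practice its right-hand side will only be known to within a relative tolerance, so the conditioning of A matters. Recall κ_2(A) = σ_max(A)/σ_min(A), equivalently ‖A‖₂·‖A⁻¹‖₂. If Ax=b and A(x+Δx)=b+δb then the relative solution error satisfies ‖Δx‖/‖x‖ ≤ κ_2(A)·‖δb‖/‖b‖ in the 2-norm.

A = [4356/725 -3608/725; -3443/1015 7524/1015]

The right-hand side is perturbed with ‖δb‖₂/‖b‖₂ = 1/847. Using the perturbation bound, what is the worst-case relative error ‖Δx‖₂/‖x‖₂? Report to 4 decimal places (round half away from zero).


M = AᵀA = [1457929/30625 -1685772/30625; -1685772/30625 2441296/30625]. tr(M)=155969/1225, det(M)=937024/1225
λ_max, λ_min = (155969/1225 ± √19734911361/1500625)/2 = 121, 7744/1225
σ_max=√121=11, σ_min=√(7744/1225)=(88/35) → κ = 4.3750
κ_2(A)·‖δb‖/‖b‖ = 0.0052

0.0052


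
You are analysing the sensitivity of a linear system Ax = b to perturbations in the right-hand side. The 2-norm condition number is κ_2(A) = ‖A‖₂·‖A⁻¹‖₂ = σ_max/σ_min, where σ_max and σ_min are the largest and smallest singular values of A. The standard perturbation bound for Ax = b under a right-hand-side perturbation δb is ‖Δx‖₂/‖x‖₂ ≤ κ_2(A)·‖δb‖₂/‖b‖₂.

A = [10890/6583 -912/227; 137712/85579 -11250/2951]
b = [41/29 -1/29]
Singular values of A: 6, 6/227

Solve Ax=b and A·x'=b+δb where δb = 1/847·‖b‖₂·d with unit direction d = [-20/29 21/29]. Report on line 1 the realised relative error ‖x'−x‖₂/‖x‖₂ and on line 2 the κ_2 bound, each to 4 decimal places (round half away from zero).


0.0017
0.2680

from the listed singular values, σ₁ = 6, σ_n = 6/227
condition number: 6 ÷ (6/227) = 227.0000
bound on ‖Δx‖/‖x‖: κ·ε = 227.0000·1/847 = 0.2680
solve Ax = b  →  x = [-34.8590 -14.7051]
2-norm of b is 1.4142; of x, 37.8337
Δx = A⁻¹·δb where δb = 1/847·1.4142·d; ‖Δx‖ = 0.0632
realised ‖Δx‖/‖x‖ = 0.0017
realised/bound (from unrounded values) ≈ 0.0062


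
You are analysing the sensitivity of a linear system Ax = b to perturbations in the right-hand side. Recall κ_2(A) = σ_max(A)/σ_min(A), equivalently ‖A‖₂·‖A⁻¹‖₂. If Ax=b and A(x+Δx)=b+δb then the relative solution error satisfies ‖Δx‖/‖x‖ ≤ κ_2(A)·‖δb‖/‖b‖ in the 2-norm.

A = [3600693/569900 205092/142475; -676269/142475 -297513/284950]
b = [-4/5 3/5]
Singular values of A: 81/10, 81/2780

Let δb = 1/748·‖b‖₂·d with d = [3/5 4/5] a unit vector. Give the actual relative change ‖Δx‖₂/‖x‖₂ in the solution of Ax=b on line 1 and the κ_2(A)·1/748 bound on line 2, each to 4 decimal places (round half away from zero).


0.3717
0.3717

largest singular value 81/10, smallest 81/2780
κ = σ_max/σ_min = (81/10)/(81/2780) = 278.0000
bound on ‖Δx‖/‖x‖: κ·ε = 278.0000·1/748 = 0.3717
solve Ax = b  →  x = [-0.1204 -0.0271]
‖b‖ = 1.0000, ‖x‖ = 0.1235
δb = ε·‖b‖·d = [0.0008 0.0011]; solving A·Δx = δb gives ‖Δx‖ = 0.0459
dividing the unrounded norms, ‖Δx‖/‖x‖ = 0.3717
realised/bound = 1 exactly: the bound is attained for this b and d


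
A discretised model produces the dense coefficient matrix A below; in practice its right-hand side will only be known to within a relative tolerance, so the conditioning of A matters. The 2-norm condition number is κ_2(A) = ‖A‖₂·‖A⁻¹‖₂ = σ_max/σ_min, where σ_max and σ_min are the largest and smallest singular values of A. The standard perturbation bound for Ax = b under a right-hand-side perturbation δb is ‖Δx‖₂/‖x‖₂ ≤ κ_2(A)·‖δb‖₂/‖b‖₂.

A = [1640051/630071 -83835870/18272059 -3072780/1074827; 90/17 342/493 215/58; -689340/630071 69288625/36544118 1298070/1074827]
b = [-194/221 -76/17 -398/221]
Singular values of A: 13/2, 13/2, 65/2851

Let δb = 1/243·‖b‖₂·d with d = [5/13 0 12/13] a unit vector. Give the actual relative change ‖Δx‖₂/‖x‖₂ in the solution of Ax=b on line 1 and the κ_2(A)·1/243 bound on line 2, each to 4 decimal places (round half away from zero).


σ_max = 13/2, σ_min = 65/2851
κ = σ_max/σ_min = (13/2)/(65/2851) = 285.1000
bound on ‖Δx‖/‖x‖: κ·ε = 285.1000·1/243 = 1.1733
solve Ax = b  →  x = [33.1716 55.7853 -59.0208]
‖b‖ = 4.8990, ‖x‖ = 87.7258
δb = ε·‖b‖·d = [0.0078 0.0000 0.0186]; solving A·Δx = δb gives ‖Δx‖ = 0.8843
relative error = 0.0101
realised/bound (from unrounded values) ≈ 0.0086

0.0101
1.1733


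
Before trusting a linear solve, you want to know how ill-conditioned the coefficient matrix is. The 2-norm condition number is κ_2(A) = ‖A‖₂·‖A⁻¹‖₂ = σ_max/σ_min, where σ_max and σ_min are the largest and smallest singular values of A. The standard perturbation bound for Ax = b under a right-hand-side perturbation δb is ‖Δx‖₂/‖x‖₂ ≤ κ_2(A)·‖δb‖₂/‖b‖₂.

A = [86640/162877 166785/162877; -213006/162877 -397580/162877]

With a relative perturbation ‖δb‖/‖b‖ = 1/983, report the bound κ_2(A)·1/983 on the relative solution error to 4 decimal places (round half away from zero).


AᵀA = [312887844/156975841 586610520/156975841; 586610520/156975841 1099923625/156975841]; tr = 4888621/543169, det = 900/543169
char-poly roots: 9 and 100/543169
κ = σ_max/σ_min = 3/(10/737) = 221.1000
worst-case relative error ≤ 221.1000 × 1/983 = 0.2249

0.2249


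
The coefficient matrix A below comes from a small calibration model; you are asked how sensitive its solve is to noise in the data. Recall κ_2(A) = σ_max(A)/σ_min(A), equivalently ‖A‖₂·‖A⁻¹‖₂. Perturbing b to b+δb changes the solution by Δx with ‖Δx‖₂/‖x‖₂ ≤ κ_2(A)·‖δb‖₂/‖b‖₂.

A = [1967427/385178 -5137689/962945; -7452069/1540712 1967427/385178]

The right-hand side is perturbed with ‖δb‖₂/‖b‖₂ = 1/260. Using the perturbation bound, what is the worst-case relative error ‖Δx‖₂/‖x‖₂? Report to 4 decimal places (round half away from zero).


AᵀA = [4816336725/97330496 -6321342951/121663120; -6321342951/121663120 8296880481/152078900]; tr = 8729603649/83905600, det = 6765201/83905600
solving λ² − 8729603649/83905600·λ + 6765201/83905600 = 0 gives λ = 2601/25, 2601/3356224
κ_2(A) = √(λ_max/λ_min) = √((2601/25) / (2601/3356224)) = 366.4000
κ_2(A)·‖δb‖/‖b‖ = 1.4092

1.4092


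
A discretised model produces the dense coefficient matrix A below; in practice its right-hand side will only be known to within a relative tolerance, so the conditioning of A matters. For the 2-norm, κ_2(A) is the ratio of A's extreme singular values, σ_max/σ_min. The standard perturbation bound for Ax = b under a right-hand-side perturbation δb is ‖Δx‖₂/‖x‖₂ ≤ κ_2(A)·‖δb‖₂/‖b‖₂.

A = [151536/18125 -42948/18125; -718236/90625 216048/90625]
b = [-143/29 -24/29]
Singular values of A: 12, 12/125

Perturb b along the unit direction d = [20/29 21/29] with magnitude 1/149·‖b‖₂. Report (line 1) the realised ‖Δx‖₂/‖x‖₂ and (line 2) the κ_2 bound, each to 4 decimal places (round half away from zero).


0.0084
0.8389

from the listed singular values, σ₁ = 12, σ_n = 12/125
κ_2(A) = 12 / (12/125) = 125.0000
κ_2(A)·‖δb‖/‖b‖ = 0.8389
solve Ax = b  →  x = [-11.9067 -39.9300]
2-norm of b is 5.0000; of x, 41.6674
re-solving with b+δb shifts x by Δx of norm 0.3496
relative error = 0.0084
tightness: 0.0084 against a bound of 0.8389 (unrounded ratio ≈ 0.0100)


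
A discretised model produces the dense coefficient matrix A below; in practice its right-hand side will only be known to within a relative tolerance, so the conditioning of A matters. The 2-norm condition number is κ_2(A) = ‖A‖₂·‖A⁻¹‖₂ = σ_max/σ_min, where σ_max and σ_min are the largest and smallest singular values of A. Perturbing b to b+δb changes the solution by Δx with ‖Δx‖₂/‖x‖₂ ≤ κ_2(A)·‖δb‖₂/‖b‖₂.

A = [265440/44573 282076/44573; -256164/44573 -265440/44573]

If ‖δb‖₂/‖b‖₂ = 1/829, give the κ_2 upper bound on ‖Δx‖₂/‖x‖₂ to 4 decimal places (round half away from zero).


AᵀA = [161805456/2362369 169881600/2362369; 169881600/2362369 178389136/2362369]; tr = 404512/2809, det = 2304/2809
solving λ² − 404512/2809·λ + 2304/2809 = 0 gives λ = 144, 16/2809
κ_2(A) = √(λ_max/λ_min) = √(144 / (16/2809)) = 159.0000
κ_2(A)·‖δb‖/‖b‖ = 0.1918

0.1918


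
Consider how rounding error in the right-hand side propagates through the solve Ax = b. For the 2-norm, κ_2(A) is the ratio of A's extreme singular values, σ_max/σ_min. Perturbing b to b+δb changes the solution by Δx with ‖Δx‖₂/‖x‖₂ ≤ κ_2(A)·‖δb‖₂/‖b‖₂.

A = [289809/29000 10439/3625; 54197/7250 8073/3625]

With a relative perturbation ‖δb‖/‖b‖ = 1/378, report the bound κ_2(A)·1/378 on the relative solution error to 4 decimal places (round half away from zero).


form AᵀA = [5239451737/33640000 191017827/4205000; 191017827/4205000 6965842/525625] with trace 9096425/53824 and determinant 28561/53824
solving λ² − 9096425/53824·λ + 28561/53824 = 0 gives λ = 169, 169/53824
σ_max=√169=13, σ_min=√(169/53824)=(13/232) → κ = 232.0000
bound on ‖Δx‖/‖x‖: κ·ε = 232.0000·1/378 = 0.6138

0.6138


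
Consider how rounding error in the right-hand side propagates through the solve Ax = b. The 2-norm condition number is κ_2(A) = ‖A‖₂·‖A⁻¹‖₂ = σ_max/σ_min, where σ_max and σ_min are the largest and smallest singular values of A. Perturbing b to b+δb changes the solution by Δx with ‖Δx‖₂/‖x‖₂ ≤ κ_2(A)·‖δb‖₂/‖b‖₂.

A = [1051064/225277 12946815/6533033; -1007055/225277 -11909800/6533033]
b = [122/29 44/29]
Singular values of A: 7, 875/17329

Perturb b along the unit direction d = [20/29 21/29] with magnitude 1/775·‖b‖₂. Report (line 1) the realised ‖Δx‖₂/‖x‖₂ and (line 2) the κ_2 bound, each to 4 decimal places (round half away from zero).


0.0014
0.1789

σ_max = 7, σ_min = 875/17329
condition number: 7 ÷ (875/17329) = 138.6320
bound on ‖Δx‖/‖x‖: κ·ε = 138.6320·1/775 = 0.1789
solve Ax = b  →  x = [-30.2048 73.2345]
‖b‖ = 4.4721, ‖x‖ = 79.2188
with δb = [0.0040 0.0042], A·Δx = δb → ‖Δx‖ = 0.1143
relative error = 0.0014
tightness: 0.0014 against a bound of 0.1789 (unrounded ratio ≈ 0.0081)


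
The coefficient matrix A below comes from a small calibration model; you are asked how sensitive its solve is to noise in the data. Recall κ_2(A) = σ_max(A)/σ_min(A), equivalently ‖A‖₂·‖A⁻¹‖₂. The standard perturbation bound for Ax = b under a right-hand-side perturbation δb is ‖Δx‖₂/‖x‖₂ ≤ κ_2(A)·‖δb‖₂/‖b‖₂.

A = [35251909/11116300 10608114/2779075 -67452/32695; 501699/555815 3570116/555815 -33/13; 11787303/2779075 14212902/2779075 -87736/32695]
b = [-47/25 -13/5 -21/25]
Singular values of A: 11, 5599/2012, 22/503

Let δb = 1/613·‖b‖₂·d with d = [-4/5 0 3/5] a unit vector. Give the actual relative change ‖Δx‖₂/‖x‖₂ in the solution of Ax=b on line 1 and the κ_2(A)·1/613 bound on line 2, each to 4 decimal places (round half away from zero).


σ_max = 11, σ_min = 22/503
condition number: 11 ÷ (22/503) = 251.5000
κ_2(A)·‖δb‖/‖b‖ = 0.4103
solve Ax = b  →  x = [4.3368 7.3679 21.2098]
2-norm of b is 3.3166; of x, 22.8681
re-solving with b+δb shifts x by Δx of norm 0.1237
dividing the unrounded norms, ‖Δx‖/‖x‖ = 0.0054
realised/bound (from unrounded values) ≈ 0.0132

0.0054
0.4103


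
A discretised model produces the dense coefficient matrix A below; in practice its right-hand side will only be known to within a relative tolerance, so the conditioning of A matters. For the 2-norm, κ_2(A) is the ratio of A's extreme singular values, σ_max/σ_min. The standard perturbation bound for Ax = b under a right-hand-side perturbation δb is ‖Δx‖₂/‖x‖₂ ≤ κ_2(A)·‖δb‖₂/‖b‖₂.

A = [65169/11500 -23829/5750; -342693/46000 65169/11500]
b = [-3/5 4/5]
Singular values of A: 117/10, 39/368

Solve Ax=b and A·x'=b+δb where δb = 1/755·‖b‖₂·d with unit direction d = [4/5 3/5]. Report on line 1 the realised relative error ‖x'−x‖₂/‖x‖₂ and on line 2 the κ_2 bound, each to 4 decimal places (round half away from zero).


largest singular value 117/10, smallest 39/368
condition number: (117/10) ÷ (39/368) = 110.4000
perturbation bound = 110.4000·1/755 = 0.1462
solve Ax = b  →  x = [-0.0684 0.0513]
2-norm of b is 1.0000; of x, 0.0855
Δx = A⁻¹·δb where δb = 1/755·1.0000·d; ‖Δx‖ = 0.0125
realised ‖Δx‖/‖x‖ = 0.1462
tightness: 0.1462 against a bound of 0.1462; the bound is attained (ratio 1)

0.1462
0.1462


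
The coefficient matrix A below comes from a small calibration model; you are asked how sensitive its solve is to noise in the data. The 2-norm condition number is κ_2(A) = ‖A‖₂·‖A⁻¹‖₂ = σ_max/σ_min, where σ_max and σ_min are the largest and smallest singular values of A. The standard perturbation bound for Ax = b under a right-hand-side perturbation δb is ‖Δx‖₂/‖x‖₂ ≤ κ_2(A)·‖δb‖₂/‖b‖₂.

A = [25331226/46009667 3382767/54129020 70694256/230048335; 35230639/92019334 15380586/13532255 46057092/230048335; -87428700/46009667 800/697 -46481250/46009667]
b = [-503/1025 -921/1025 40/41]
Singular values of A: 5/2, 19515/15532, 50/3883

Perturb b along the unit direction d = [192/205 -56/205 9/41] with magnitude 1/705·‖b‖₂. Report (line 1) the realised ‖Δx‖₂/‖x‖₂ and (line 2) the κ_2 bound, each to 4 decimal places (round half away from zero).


σ_max = 5/2, σ_min = 50/3883
κ = σ_max/σ_min = (5/2)/(50/3883) = 194.1500
bound on ‖Δx‖/‖x‖: κ·ε = 194.1500·1/705 = 0.2754
solve Ax = b  →  x = [-0.6419 -0.5140 -0.3423]
2-norm of b is 1.4142; of x, 0.8908
δb = ε·‖b‖·d = [0.0019 -0.0005 0.0004]; solving A·Δx = δb gives ‖Δx‖ = 0.1558
relative error = 0.1749
realised/bound (from unrounded values) ≈ 0.6351

0.1749
0.2754


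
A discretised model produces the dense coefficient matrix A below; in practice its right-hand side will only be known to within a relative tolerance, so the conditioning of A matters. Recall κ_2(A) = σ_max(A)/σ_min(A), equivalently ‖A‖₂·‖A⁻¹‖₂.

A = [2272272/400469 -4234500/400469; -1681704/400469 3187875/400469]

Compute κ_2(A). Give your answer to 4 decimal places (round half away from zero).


294.4625

AᵀA = [470079316800/9433848233 -881352819000/9433848233; -881352819000/9433848233 1652561015625/9433848233]; tr = 124861196025/554932249, det = 324000000/554932249
solving λ² − 124861196025/554932249·λ + 324000000/554932249 = 0 gives λ = 225, 1440000/554932249
so κ_2 = √(225 / (1440000/554932249)) = 294.4625


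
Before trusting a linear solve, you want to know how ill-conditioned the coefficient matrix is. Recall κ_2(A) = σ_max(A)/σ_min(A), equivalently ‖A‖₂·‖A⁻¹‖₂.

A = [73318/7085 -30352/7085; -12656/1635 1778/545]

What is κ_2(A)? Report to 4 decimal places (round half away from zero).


327.0000

form AᵀA = [3017968996/18071001 -419157760/6023667; -419157760/6023667 58220036/2007889] with trace 20958280/106929 and determinant 38416/106929
λ_max, λ_min = (20958280/106929 ± √439233069420544/11433811041)/2 = 196, 196/106929
κ_2(A) = √(λ_max/λ_min) = √(196 / (196/106929)) = 327.0000


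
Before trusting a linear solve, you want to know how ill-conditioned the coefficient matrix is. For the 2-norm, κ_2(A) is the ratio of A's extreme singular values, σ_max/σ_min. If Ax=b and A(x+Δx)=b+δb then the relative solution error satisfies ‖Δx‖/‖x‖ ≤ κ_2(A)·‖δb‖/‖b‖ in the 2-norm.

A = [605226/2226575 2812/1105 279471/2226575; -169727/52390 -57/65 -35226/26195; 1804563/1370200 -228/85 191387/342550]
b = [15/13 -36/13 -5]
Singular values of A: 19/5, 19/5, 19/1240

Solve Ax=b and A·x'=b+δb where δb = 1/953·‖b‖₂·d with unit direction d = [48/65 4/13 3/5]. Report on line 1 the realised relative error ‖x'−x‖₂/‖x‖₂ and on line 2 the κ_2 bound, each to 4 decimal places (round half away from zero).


0.0020
0.2602

from the listed singular values, σ₁ = 19/5, σ_n = 19/1240
condition number: (19/5) ÷ (19/1240) = 248.0000
bound on ‖Δx‖/‖x‖: κ·ε = 248.0000·1/953 = 0.2602
solve Ax = b  →  x = [75.4894 1.3003 -180.6513]
2-norm of b is 5.8310; of x, 195.7939
δb = ε·‖b‖·d = [0.0045 0.0019 0.0037]; solving A·Δx = δb gives ‖Δx‖ = 0.3993
realised ‖Δx‖/‖x‖ = 0.0020
tightness: 0.0020 against a bound of 0.2602 (unrounded ratio ≈ 0.0078)


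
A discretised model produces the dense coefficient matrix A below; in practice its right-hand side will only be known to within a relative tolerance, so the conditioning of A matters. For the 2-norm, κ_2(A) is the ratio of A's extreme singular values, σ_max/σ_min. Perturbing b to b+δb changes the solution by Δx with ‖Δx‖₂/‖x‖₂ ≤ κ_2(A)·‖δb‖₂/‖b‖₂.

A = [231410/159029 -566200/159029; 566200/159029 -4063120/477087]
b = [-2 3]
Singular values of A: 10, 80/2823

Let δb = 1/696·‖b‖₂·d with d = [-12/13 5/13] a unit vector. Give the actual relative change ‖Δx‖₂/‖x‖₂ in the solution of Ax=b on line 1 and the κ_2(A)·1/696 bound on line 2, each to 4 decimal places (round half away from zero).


σ_max = 10, σ_min = 80/2823
κ = σ_max/σ_min = 10/(80/2823) = 352.8750
κ_2(A)·‖δb‖/‖b‖ = 0.5070
solve Ax = b  →  x = [97.7962 40.5317]
‖b‖₂ = 3.6056 and ‖x‖₂ = 105.8627
δb = ε·‖b‖·d = [-0.0048 0.0020]; solving A·Δx = δb gives ‖Δx‖ = 0.1828
dividing the unrounded norms, ‖Δx‖/‖x‖ = 0.0017
realised/bound (from unrounded values) ≈ 0.0034

0.0017
0.5070
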